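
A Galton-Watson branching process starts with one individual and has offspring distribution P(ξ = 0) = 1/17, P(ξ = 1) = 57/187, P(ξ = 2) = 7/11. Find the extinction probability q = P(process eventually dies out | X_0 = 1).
q = 11/119

The pgf is f(s) = 1/17 + 57/187·s + 7/11·s². The extinction probability q is the smallest fixed point of f in [0, 1]. Setting s = f(s):
  7/11·s² + (57/187 − 1)·s + 1/17 = 0
  7/11·s² − (1/17 + 7/11)·s + 1/17 = 0
which factors as (s − 1)·(7/11·s − 1/17) = 0, giving roots s = 1 and s = (1/17)/(7/11) = 11/119.
Mean offspring μ = 57/187 + 2·7/11 = 295/187 > 1 (supercritical), so q < 1. The extinction probability is the smaller root: q = (1/17)/(7/11) = 11/119.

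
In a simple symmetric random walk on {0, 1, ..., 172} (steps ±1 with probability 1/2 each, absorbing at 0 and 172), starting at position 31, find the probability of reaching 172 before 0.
P(hit 172 before 0) = 31/172

Let u_k = P(hit 172 before 0 | start at k). Then u_0 = 0, u_172 = 1, and u_k = u_{k-1}/2 + u_{k+1}/2 for 1 ≤ k ≤ 171. This harmonic recurrence is solved by u_k = k/172, giving u_31 = 31/172.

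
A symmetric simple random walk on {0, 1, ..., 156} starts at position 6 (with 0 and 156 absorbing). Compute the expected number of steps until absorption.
E[τ | X_0 = 6] = 900

Let v_k = E[τ | X_0 = k]. Boundary: v_0 = v_156 = 0. Recurrence: v_k = 1 + (v_{k-1} + v_{k+1})/2 for 1 ≤ k ≤ 155. The particular solution to v_k − (v_{k-1} + v_{k+1})/2 = 1 is v_k = −k^2. Adding homogeneous solution A + B k and matching boundaries gives v_k = k (156 − k). Substituting k = 6: v_6 = 6 · 150 = 900.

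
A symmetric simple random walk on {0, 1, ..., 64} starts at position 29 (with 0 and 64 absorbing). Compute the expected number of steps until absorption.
E[τ | X_0 = 29] = 1015

Let v_k = E[τ | X_0 = k]. Boundary: v_0 = v_64 = 0. Recurrence: v_k = 1 + (v_{k-1} + v_{k+1})/2 for 1 ≤ k ≤ 63. The particular solution to v_k − (v_{k-1} + v_{k+1})/2 = 1 is v_k = −k^2. Adding homogeneous solution A + B k and matching boundaries gives v_k = k (64 − k). Substituting k = 29: v_29 = 29 · 35 = 1015.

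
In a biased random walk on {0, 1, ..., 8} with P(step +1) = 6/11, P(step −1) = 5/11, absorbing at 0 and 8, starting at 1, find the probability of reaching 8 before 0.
P(hit 8 before 0) = (1 − (5/6)^1) / (1 − (5/6)^8) = 279936/1288991

Let u_k denote P(reach 8 before 0 | start at k). Boundary: u_0 = 0, u_8 = 1. Recurrence: u_k = 6/11·u_{k+1} + 5/11·u_{k-1} for 1 ≤ k ≤ 7. Try u_k = A + B·r^k with r = q/p = (5/11)/(6/11) = 5/6. Substitution satisfies the recurrence; boundary conditions give:
  u_k = (1 − r^k) / (1 − r^N) = (1 − (5/6)^1) / (1 − (5/6)^8) = 279936/1288991.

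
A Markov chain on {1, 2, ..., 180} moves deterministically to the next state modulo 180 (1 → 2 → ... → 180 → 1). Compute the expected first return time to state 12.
E[T_12 | X_0 = 12] = 180

The chain cycles deterministically, so starting at state 12 it returns in exactly 180 steps. Equivalently, the stationary distribution is uniform π_j = 1/180 for every state j, so by Kac's formula E[T_12] = 1/π_12 = 180.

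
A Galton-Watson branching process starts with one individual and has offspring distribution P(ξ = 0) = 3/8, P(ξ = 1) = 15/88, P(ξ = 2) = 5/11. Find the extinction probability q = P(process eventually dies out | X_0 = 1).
q = 33/40

The pgf is f(s) = 3/8 + 15/88·s + 5/11·s². The extinction probability q is the smallest fixed point of f in [0, 1]. Setting s = f(s):
  5/11·s² + (15/88 − 1)·s + 3/8 = 0
  5/11·s² − (3/8 + 5/11)·s + 3/8 = 0
which factors as (s − 1)·(5/11·s − 3/8) = 0, giving roots s = 1 and s = (3/8)/(5/11) = 33/40.
Mean offspring μ = 15/88 + 2·5/11 = 95/88 > 1 (supercritical), so q < 1. The extinction probability is the smaller root: q = (3/8)/(5/11) = 33/40.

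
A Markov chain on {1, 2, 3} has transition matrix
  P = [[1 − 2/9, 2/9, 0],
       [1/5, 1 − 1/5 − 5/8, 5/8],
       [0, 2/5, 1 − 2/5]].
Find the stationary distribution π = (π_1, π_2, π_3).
π = (72/277, 80/277, 125/277)

This is a birth-death chain on three states, which satisfies detailed balance: π_1 · P_{12} = π_2 · P_{21} and π_2 · P_{23} = π_3 · P_{32}.
From π_1 · 2/9 = π_2 · 1/5: π_2/π_1 = (2/9)/(1/5) = 10/9.
From π_2 · 5/8 = π_3 · 2/5: π_3/π_2 = (5/8)/(2/5) = 25/16.
Take π_1 proportional to 1; then unnormalized π = (1, 10/9, 125/72). Normalize by dividing by the sum 277/72:
  π = (72/277, 80/277, 125/277).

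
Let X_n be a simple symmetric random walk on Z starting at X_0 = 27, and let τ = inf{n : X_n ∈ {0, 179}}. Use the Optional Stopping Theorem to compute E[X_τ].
E[X_τ] = 27

X_n is a martingale and τ is a bounded-mean stopping time (indeed τ is finite a.s. with bounded expectation since the walk is in a bounded region). By the OST, E[X_τ] = E[X_0] = 27. Equivalently: E[X_τ] = 179 · P(hit 179 first) + 0 · P(hit 0 first) = 179 · (27/179) = 27.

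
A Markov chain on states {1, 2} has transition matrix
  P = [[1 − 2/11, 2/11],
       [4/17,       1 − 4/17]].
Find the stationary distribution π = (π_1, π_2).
π_1 = 22/39, π_2 = 17/39

Solve πP = π with π_1 + π_2 = 1. From πP = π: π_1 · (1 − 2/11) + π_2 · 4/17 = π_1 ⇒ π_2 · 4/17 = π_1 · 2/11 ⇒ π_2/π_1 = (2/11)/(4/17) = 17/22. Together with π_1 + π_2 = 1:
  π_1 = (4/17)/(2/11 + 4/17) = (4/17)/(78/187) = 22/39,
  π_2 = (2/11)/(2/11 + 4/17) = (2/11)/(78/187) = 17/39.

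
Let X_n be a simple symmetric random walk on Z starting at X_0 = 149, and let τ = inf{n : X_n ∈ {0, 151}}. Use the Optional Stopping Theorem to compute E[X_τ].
E[X_τ] = 149

X_n is a martingale and τ is a bounded-mean stopping time (indeed τ is finite a.s. with bounded expectation since the walk is in a bounded region). By the OST, E[X_τ] = E[X_0] = 149. Equivalently: E[X_τ] = 151 · P(hit 151 first) + 0 · P(hit 0 first) = 151 · (149/151) = 149.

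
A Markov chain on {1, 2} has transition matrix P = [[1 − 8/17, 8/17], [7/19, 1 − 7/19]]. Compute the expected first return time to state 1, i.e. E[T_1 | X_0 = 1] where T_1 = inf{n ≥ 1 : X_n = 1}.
E[T_1 | X_0 = 1] = 1/π_1 = 271/119

For an irreducible recurrent Markov chain with stationary distribution π, E[T_i | X_0 = i] = 1/π_i (Kac's formula). Here π_1 = (7/19)/(8/17 + 7/19) = (7/19)/(271/323) = 119/271, so E[T_1 | X_0 = 1] = 1/π_1 = (8/17 + 7/19)/(7/19) = (271/323)/(7/19) = 271/119.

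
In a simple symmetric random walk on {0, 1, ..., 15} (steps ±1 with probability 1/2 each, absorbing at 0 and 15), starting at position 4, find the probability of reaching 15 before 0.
P(hit 15 before 0) = 4/15

Let u_k = P(hit 15 before 0 | start at k). Then u_0 = 0, u_15 = 1, and u_k = u_{k-1}/2 + u_{k+1}/2 for 1 ≤ k ≤ 14. This harmonic recurrence is solved by u_k = k/15, giving u_4 = 4/15.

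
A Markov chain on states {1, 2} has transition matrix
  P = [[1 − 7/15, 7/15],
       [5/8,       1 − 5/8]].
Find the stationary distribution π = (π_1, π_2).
π_1 = 75/131, π_2 = 56/131

Solve πP = π with π_1 + π_2 = 1. From πP = π: π_1 · (1 − 7/15) + π_2 · 5/8 = π_1 ⇒ π_2 · 5/8 = π_1 · 7/15 ⇒ π_2/π_1 = (7/15)/(5/8) = 56/75. Together with π_1 + π_2 = 1:
  π_1 = (5/8)/(7/15 + 5/8) = (5/8)/(131/120) = 75/131,
  π_2 = (7/15)/(7/15 + 5/8) = (7/15)/(131/120) = 56/131.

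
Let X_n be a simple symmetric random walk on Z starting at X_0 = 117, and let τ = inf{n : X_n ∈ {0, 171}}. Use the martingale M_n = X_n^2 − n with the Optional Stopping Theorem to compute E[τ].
E[τ] = 6318

M_n = X_n^2 − n is a martingale (since E[X_{n+1}^2 | F_n] = X_n^2 + 1). By OST (τ has finite mean in a bounded region), E[M_τ] = E[M_0] = X_0^2 − 0 = 117^2 = 13689. Also E[M_τ] = E[X_τ^2] − E[τ]. The walk exits at 0 or 171, with P(hit 171 first) = 117/171, so E[X_τ^2] = 171^2 · 117/171 + 0 = 20007. Thus E[τ] = E[X_τ^2] − E[M_τ] = 20007 − 13689 = 6318 = 117(171 − 117) = 6318.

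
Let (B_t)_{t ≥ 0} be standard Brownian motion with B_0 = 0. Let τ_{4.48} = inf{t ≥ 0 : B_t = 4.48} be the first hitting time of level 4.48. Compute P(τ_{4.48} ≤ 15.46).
P(τ_{4.48} ≤ 15.46) = 2(1 − Φ(4.48/√15.46)) = 2(1 − Φ(1.1394)) ≈ 0.2545

By the reflection principle for standard BM, P(τ_b ≤ t) = 2 · P(B_t ≥ b). Since B_t ~ N(0, t), P(B_t ≥ 4.48) = 1 − Φ(4.48/√t) = 1 − Φ(4.48/√15.46) = 1 − Φ(1.1394) ≈ 0.12727. Doubling: P(τ_{4.48} ≤ 15.46) ≈ 2 · 0.12727 = 0.25454 ≈ 0.2545.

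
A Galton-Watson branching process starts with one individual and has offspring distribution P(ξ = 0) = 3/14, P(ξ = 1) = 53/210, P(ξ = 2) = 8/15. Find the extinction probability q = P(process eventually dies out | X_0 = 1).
q = 45/112

The pgf is f(s) = 3/14 + 53/210·s + 8/15·s². The extinction probability q is the smallest fixed point of f in [0, 1]. Setting s = f(s):
  8/15·s² + (53/210 − 1)·s + 3/14 = 0
  8/15·s² − (3/14 + 8/15)·s + 3/14 = 0
which factors as (s − 1)·(8/15·s − 3/14) = 0, giving roots s = 1 and s = (3/14)/(8/15) = 45/112.
Mean offspring μ = 53/210 + 2·8/15 = 277/210 > 1 (supercritical), so q < 1. The extinction probability is the smaller root: q = (3/14)/(8/15) = 45/112.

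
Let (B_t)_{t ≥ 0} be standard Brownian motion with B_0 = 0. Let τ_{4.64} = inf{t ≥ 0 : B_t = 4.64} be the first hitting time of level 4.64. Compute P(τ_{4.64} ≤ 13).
P(τ_{4.64} ≤ 13) = 2(1 − Φ(4.64/√13)) = 2(1 − Φ(1.2869)) ≈ 0.1981

By the reflection principle for standard BM, P(τ_b ≤ t) = 2 · P(B_t ≥ b). Since B_t ~ N(0, t), P(B_t ≥ 4.64) = 1 − Φ(4.64/√t) = 1 − Φ(4.64/√13) = 1 − Φ(1.2869) ≈ 0.09906. Doubling: P(τ_{4.64} ≤ 13) ≈ 2 · 0.09906 = 0.19812 ≈ 0.1981.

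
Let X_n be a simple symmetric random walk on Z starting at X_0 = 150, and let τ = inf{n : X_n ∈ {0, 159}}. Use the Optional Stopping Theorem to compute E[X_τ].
E[X_τ] = 150

X_n is a martingale and τ is a bounded-mean stopping time (indeed τ is finite a.s. with bounded expectation since the walk is in a bounded region). By the OST, E[X_τ] = E[X_0] = 150. Equivalently: E[X_τ] = 159 · P(hit 159 first) + 0 · P(hit 0 first) = 159 · (150/159) = 150.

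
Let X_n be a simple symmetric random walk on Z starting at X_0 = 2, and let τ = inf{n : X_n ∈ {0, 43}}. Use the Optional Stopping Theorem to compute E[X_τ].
E[X_τ] = 2

X_n is a martingale and τ is a bounded-mean stopping time (indeed τ is finite a.s. with bounded expectation since the walk is in a bounded region). By the OST, E[X_τ] = E[X_0] = 2. Equivalently: E[X_τ] = 43 · P(hit 43 first) + 0 · P(hit 0 first) = 43 · (2/43) = 2.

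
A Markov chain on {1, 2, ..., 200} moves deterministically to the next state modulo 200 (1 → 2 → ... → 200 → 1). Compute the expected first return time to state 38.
E[T_38 | X_0 = 38] = 200

The chain cycles deterministically, so starting at state 38 it returns in exactly 200 steps. Equivalently, the stationary distribution is uniform π_j = 1/200 for every state j, so by Kac's formula E[T_38] = 1/π_38 = 200.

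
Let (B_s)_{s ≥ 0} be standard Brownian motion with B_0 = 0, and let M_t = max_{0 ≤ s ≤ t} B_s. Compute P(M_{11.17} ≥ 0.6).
P(M_{11.17} ≥ 0.6) = 2·P(B_{11.17} ≥ 0.6) = 2(1 − Φ(0.6/√11.17)) ≈ 0.8575

By the reflection principle for Brownian motion, P(M_t ≥ a) = 2 · P(B_t ≥ a) for a ≥ 0. Since B_t ~ N(0, t), P(B_t ≥ 0.6) = 1 − Φ(0.6/√t) = 1 − Φ(0.6/√11.17) = 1 − Φ(0.1795). So
  P(M_{11.17} ≥ 0.6) = 2(1 − Φ(0.1795)) ≈ 0.8575.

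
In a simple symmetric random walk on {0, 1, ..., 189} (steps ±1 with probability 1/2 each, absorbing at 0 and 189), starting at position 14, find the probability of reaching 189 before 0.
P(hit 189 before 0) = 14/189 = 2/27

Let u_k = P(hit 189 before 0 | start at k). Then u_0 = 0, u_189 = 1, and u_k = u_{k-1}/2 + u_{k+1}/2 for 1 ≤ k ≤ 188. This harmonic recurrence is solved by u_k = k/189, giving u_14 = 14/189 = 2/27.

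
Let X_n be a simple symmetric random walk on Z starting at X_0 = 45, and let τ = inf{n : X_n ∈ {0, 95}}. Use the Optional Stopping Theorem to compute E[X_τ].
E[X_τ] = 45

X_n is a martingale and τ is a bounded-mean stopping time (indeed τ is finite a.s. with bounded expectation since the walk is in a bounded region). By the OST, E[X_τ] = E[X_0] = 45. Equivalently: E[X_τ] = 95 · P(hit 95 first) + 0 · P(hit 0 first) = 95 · (45/95) = 45.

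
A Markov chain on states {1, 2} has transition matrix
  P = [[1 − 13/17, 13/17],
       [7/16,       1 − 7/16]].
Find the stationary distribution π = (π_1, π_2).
π_1 = 119/327, π_2 = 208/327

Solve πP = π with π_1 + π_2 = 1. From πP = π: π_1 · (1 − 13/17) + π_2 · 7/16 = π_1 ⇒ π_2 · 7/16 = π_1 · 13/17 ⇒ π_2/π_1 = (13/17)/(7/16) = 208/119. Together with π_1 + π_2 = 1:
  π_1 = (7/16)/(13/17 + 7/16) = (7/16)/(327/272) = 119/327,
  π_2 = (13/17)/(13/17 + 7/16) = (13/17)/(327/272) = 208/327.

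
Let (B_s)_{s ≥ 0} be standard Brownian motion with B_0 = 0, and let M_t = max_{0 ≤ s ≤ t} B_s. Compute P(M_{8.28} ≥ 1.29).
P(M_{8.28} ≥ 1.29) = 2·P(B_{8.28} ≥ 1.29) = 2(1 − Φ(1.29/√8.28)) ≈ 0.6539

By the reflection principle for Brownian motion, P(M_t ≥ a) = 2 · P(B_t ≥ a) for a ≥ 0. Since B_t ~ N(0, t), P(B_t ≥ 1.29) = 1 − Φ(1.29/√t) = 1 − Φ(1.29/√8.28) = 1 − Φ(0.4483). So
  P(M_{8.28} ≥ 1.29) = 2(1 − Φ(0.4483)) ≈ 0.6539.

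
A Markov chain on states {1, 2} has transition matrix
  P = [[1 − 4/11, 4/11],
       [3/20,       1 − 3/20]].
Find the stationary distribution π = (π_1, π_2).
π_1 = 33/113, π_2 = 80/113

Solve πP = π with π_1 + π_2 = 1. From πP = π: π_1 · (1 − 4/11) + π_2 · 3/20 = π_1 ⇒ π_2 · 3/20 = π_1 · 4/11 ⇒ π_2/π_1 = (4/11)/(3/20) = 80/33. Together with π_1 + π_2 = 1:
  π_1 = (3/20)/(4/11 + 3/20) = (3/20)/(113/220) = 33/113,
  π_2 = (4/11)/(4/11 + 3/20) = (4/11)/(113/220) = 80/113.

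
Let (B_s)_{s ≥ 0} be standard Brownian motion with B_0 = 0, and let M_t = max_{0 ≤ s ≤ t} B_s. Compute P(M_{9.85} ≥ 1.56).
P(M_{9.85} ≥ 1.56) = 2·P(B_{9.85} ≥ 1.56) = 2(1 − Φ(1.56/√9.85)) ≈ 0.6191

By the reflection principle for Brownian motion, P(M_t ≥ a) = 2 · P(B_t ≥ a) for a ≥ 0. Since B_t ~ N(0, t), P(B_t ≥ 1.56) = 1 − Φ(1.56/√t) = 1 − Φ(1.56/√9.85) = 1 − Φ(0.4971). So
  P(M_{9.85} ≥ 1.56) = 2(1 − Φ(0.4971)) ≈ 0.6191.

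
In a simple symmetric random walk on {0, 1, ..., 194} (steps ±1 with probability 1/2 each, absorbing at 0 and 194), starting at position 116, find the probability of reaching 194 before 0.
P(hit 194 before 0) = 116/194 = 58/97

Let u_k = P(hit 194 before 0 | start at k). Then u_0 = 0, u_194 = 1, and u_k = u_{k-1}/2 + u_{k+1}/2 for 1 ≤ k ≤ 193. This harmonic recurrence is solved by u_k = k/194, giving u_116 = 116/194 = 58/97.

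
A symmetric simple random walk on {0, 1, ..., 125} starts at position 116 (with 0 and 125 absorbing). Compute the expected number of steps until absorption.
E[τ | X_0 = 116] = 1044

Let v_k = E[τ | X_0 = k]. Boundary: v_0 = v_125 = 0. Recurrence: v_k = 1 + (v_{k-1} + v_{k+1})/2 for 1 ≤ k ≤ 124. The particular solution to v_k − (v_{k-1} + v_{k+1})/2 = 1 is v_k = −k^2. Adding homogeneous solution A + B k and matching boundaries gives v_k = k (125 − k). Substituting k = 116: v_116 = 116 · 9 = 1044.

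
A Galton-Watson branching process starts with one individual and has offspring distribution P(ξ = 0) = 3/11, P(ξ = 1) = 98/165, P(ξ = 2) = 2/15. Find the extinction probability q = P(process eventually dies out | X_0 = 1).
q = 1

Mean offspring μ = 0·3/11 + 1·98/165 + 2·2/15 = 142/165 ≤ 1. For μ ≤ 1 with offspring not concentrated at 1, the Galton-Watson process goes extinct almost surely, so q = 1.
(Algebraic check: The pgf is f(s) = 3/11 + 98/165·s + 2/15·s². The extinction probability q is the smallest fixed point of f in [0, 1]. Setting s = f(s):
  2/15·s² + (98/165 − 1)·s + 3/11 = 0
  2/15·s² − (3/11 + 2/15)·s + 3/11 = 0
which factors as (s − 1)·(2/15·s − 3/11) = 0, giving roots s = 1 and s = (3/11)/(2/15) = 45/22. Since 45/22 ≥ 1, the smallest root in [0, 1] is s = 1.)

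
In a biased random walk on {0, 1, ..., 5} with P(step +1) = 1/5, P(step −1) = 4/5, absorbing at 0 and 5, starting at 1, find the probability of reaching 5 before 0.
P(hit 5 before 0) = (1 − (4)^1) / (1 − (4)^5) = 1/341

Let u_k denote P(reach 5 before 0 | start at k). Boundary: u_0 = 0, u_5 = 1. Recurrence: u_k = 1/5·u_{k+1} + 4/5·u_{k-1} for 1 ≤ k ≤ 4. Try u_k = A + B·r^k with r = q/p = (4/5)/(1/5) = 4. Substitution satisfies the recurrence; boundary conditions give:
  u_k = (1 − r^k) / (1 − r^N) = (1 − (4)^1) / (1 − (4)^5) = 1/341.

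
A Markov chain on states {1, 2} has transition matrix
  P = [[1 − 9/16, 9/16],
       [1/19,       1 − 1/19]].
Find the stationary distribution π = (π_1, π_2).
π_1 = 16/187, π_2 = 171/187

Solve πP = π with π_1 + π_2 = 1. From πP = π: π_1 · (1 − 9/16) + π_2 · 1/19 = π_1 ⇒ π_2 · 1/19 = π_1 · 9/16 ⇒ π_2/π_1 = (9/16)/(1/19) = 171/16. Together with π_1 + π_2 = 1:
  π_1 = (1/19)/(9/16 + 1/19) = (1/19)/(187/304) = 16/187,
  π_2 = (9/16)/(9/16 + 1/19) = (9/16)/(187/304) = 171/187.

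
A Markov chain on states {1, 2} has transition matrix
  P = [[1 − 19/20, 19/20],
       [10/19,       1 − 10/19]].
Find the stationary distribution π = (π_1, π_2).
π_1 = 200/561, π_2 = 361/561

Solve πP = π with π_1 + π_2 = 1. From πP = π: π_1 · (1 − 19/20) + π_2 · 10/19 = π_1 ⇒ π_2 · 10/19 = π_1 · 19/20 ⇒ π_2/π_1 = (19/20)/(10/19) = 361/200. Together with π_1 + π_2 = 1:
  π_1 = (10/19)/(19/20 + 10/19) = (10/19)/(561/380) = 200/561,
  π_2 = (19/20)/(19/20 + 10/19) = (19/20)/(561/380) = 361/561.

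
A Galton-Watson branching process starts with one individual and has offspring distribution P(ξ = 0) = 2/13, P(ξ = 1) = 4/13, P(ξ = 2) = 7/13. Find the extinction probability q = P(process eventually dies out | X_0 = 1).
q = 2/7

The pgf is f(s) = 2/13 + 4/13·s + 7/13·s². The extinction probability q is the smallest fixed point of f in [0, 1]. Setting s = f(s):
  7/13·s² + (4/13 − 1)·s + 2/13 = 0
  7/13·s² − (2/13 + 7/13)·s + 2/13 = 0
which factors as (s − 1)·(7/13·s − 2/13) = 0, giving roots s = 1 and s = (2/13)/(7/13) = 2/7.
Mean offspring μ = 4/13 + 2·7/13 = 18/13 > 1 (supercritical), so q < 1. The extinction probability is the smaller root: q = (2/13)/(7/13) = 2/7.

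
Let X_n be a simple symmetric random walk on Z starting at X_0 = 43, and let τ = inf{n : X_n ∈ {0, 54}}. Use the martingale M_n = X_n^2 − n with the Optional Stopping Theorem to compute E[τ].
E[τ] = 473

M_n = X_n^2 − n is a martingale (since E[X_{n+1}^2 | F_n] = X_n^2 + 1). By OST (τ has finite mean in a bounded region), E[M_τ] = E[M_0] = X_0^2 − 0 = 43^2 = 1849. Also E[M_τ] = E[X_τ^2] − E[τ]. The walk exits at 0 or 54, with P(hit 54 first) = 43/54, so E[X_τ^2] = 54^2 · 43/54 + 0 = 2322. Thus E[τ] = E[X_τ^2] − E[M_τ] = 2322 − 1849 = 473 = 43(54 − 43) = 473.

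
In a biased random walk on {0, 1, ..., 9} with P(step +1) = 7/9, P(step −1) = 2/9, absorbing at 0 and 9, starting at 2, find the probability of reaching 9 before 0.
P(hit 9 before 0) = (1 − (2/7)^2) / (1 − (2/7)^9) = 7411887/8070619

Let u_k denote P(reach 9 before 0 | start at k). Boundary: u_0 = 0, u_9 = 1. Recurrence: u_k = 7/9·u_{k+1} + 2/9·u_{k-1} for 1 ≤ k ≤ 8. Try u_k = A + B·r^k with r = q/p = (2/9)/(7/9) = 2/7. Substitution satisfies the recurrence; boundary conditions give:
  u_k = (1 − r^k) / (1 − r^N) = (1 − (2/7)^2) / (1 − (2/7)^9) = 7411887/8070619.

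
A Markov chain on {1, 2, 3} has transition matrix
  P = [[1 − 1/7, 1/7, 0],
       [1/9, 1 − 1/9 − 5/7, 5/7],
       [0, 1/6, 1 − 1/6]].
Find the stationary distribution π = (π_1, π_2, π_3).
π = (49/382, 63/382, 135/191)

This is a birth-death chain on three states, which satisfies detailed balance: π_1 · P_{12} = π_2 · P_{21} and π_2 · P_{23} = π_3 · P_{32}.
From π_1 · 1/7 = π_2 · 1/9: π_2/π_1 = (1/7)/(1/9) = 9/7.
From π_2 · 5/7 = π_3 · 1/6: π_3/π_2 = (5/7)/(1/6) = 30/7.
Take π_1 proportional to 1; then unnormalized π = (1, 9/7, 270/49). Normalize by dividing by the sum 382/49:
  π = (49/382, 63/382, 135/191).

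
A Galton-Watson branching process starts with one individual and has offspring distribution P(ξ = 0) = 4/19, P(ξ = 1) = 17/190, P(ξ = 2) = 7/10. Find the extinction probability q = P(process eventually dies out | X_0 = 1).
q = 40/133

The pgf is f(s) = 4/19 + 17/190·s + 7/10·s². The extinction probability q is the smallest fixed point of f in [0, 1]. Setting s = f(s):
  7/10·s² + (17/190 − 1)·s + 4/19 = 0
  7/10·s² − (4/19 + 7/10)·s + 4/19 = 0
which factors as (s − 1)·(7/10·s − 4/19) = 0, giving roots s = 1 and s = (4/19)/(7/10) = 40/133.
Mean offspring μ = 17/190 + 2·7/10 = 283/190 > 1 (supercritical), so q < 1. The extinction probability is the smaller root: q = (4/19)/(7/10) = 40/133.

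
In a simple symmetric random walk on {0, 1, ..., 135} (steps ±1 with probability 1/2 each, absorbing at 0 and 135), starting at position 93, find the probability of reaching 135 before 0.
P(hit 135 before 0) = 93/135 = 31/45

Let u_k = P(hit 135 before 0 | start at k). Then u_0 = 0, u_135 = 1, and u_k = u_{k-1}/2 + u_{k+1}/2 for 1 ≤ k ≤ 134. This harmonic recurrence is solved by u_k = k/135, giving u_93 = 93/135 = 31/45.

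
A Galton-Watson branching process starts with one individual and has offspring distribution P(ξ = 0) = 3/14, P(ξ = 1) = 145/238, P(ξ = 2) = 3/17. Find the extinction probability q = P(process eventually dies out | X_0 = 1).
q = 1

Mean offspring μ = 0·3/14 + 1·145/238 + 2·3/17 = 229/238 ≤ 1. For μ ≤ 1 with offspring not concentrated at 1, the Galton-Watson process goes extinct almost surely, so q = 1.
(Algebraic check: The pgf is f(s) = 3/14 + 145/238·s + 3/17·s². The extinction probability q is the smallest fixed point of f in [0, 1]. Setting s = f(s):
  3/17·s² + (145/238 − 1)·s + 3/14 = 0
  3/17·s² − (3/14 + 3/17)·s + 3/14 = 0
which factors as (s − 1)·(3/17·s − 3/14) = 0, giving roots s = 1 and s = (3/14)/(3/17) = 17/14. Since 17/14 ≥ 1, the smallest root in [0, 1] is s = 1.)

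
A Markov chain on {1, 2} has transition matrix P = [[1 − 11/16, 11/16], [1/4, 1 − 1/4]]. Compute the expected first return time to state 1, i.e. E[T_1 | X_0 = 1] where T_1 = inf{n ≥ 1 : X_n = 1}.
E[T_1 | X_0 = 1] = 1/π_1 = 15/4

For an irreducible recurrent Markov chain with stationary distribution π, E[T_i | X_0 = i] = 1/π_i (Kac's formula). Here π_1 = (1/4)/(11/16 + 1/4) = (1/4)/(15/16) = 4/15, so E[T_1 | X_0 = 1] = 1/π_1 = (11/16 + 1/4)/(1/4) = (15/16)/(1/4) = 15/4.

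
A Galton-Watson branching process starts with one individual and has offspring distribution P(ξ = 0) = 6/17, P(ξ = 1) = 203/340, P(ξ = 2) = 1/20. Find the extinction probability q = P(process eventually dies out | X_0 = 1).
q = 1

Mean offspring μ = 0·6/17 + 1·203/340 + 2·1/20 = 237/340 ≤ 1. For μ ≤ 1 with offspring not concentrated at 1, the Galton-Watson process goes extinct almost surely, so q = 1.
(Algebraic check: The pgf is f(s) = 6/17 + 203/340·s + 1/20·s². The extinction probability q is the smallest fixed point of f in [0, 1]. Setting s = f(s):
  1/20·s² + (203/340 − 1)·s + 6/17 = 0
  1/20·s² − (6/17 + 1/20)·s + 6/17 = 0
which factors as (s − 1)·(1/20·s − 6/17) = 0, giving roots s = 1 and s = (6/17)/(1/20) = 120/17. Since 120/17 ≥ 1, the smallest root in [0, 1] is s = 1.)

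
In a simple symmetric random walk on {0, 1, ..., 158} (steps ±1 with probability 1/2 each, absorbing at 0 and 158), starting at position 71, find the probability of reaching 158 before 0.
P(hit 158 before 0) = 71/158

Let u_k = P(hit 158 before 0 | start at k). Then u_0 = 0, u_158 = 1, and u_k = u_{k-1}/2 + u_{k+1}/2 for 1 ≤ k ≤ 157. This harmonic recurrence is solved by u_k = k/158, giving u_71 = 71/158.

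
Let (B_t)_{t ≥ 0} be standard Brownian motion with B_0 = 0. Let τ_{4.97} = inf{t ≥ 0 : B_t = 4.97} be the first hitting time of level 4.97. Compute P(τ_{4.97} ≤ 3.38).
P(τ_{4.97} ≤ 3.38) = 2(1 − Φ(4.97/√3.38)) = 2(1 − Φ(2.7033)) ≈ 0.0069

By the reflection principle for standard BM, P(τ_b ≤ t) = 2 · P(B_t ≥ b). Since B_t ~ N(0, t), P(B_t ≥ 4.97) = 1 − Φ(4.97/√t) = 1 − Φ(4.97/√3.38) = 1 − Φ(2.7033) ≈ 0.00343. Doubling: P(τ_{4.97} ≤ 3.38) ≈ 2 · 0.00343 = 0.00686 ≈ 0.0069.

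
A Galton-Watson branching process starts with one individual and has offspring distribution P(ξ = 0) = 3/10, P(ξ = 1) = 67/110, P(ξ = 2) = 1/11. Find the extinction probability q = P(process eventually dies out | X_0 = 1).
q = 1

Mean offspring μ = 0·3/10 + 1·67/110 + 2·1/11 = 87/110 ≤ 1. For μ ≤ 1 with offspring not concentrated at 1, the Galton-Watson process goes extinct almost surely, so q = 1.
(Algebraic check: The pgf is f(s) = 3/10 + 67/110·s + 1/11·s². The extinction probability q is the smallest fixed point of f in [0, 1]. Setting s = f(s):
  1/11·s² + (67/110 − 1)·s + 3/10 = 0
  1/11·s² − (3/10 + 1/11)·s + 3/10 = 0
which factors as (s − 1)·(1/11·s − 3/10) = 0, giving roots s = 1 and s = (3/10)/(1/11) = 33/10. Since 33/10 ≥ 1, the smallest root in [0, 1] is s = 1.)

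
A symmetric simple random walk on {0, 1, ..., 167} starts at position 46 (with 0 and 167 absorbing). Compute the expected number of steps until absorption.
E[τ | X_0 = 46] = 5566

Let v_k = E[τ | X_0 = k]. Boundary: v_0 = v_167 = 0. Recurrence: v_k = 1 + (v_{k-1} + v_{k+1})/2 for 1 ≤ k ≤ 166. The particular solution to v_k − (v_{k-1} + v_{k+1})/2 = 1 is v_k = −k^2. Adding homogeneous solution A + B k and matching boundaries gives v_k = k (167 − k). Substituting k = 46: v_46 = 46 · 121 = 5566.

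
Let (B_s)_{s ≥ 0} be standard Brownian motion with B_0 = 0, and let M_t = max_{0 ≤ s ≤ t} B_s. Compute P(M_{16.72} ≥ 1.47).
P(M_{16.72} ≥ 1.47) = 2·P(B_{16.72} ≥ 1.47) = 2(1 − Φ(1.47/√16.72)) ≈ 0.7192

By the reflection principle for Brownian motion, P(M_t ≥ a) = 2 · P(B_t ≥ a) for a ≥ 0. Since B_t ~ N(0, t), P(B_t ≥ 1.47) = 1 − Φ(1.47/√t) = 1 − Φ(1.47/√16.72) = 1 − Φ(0.3595). So
  P(M_{16.72} ≥ 1.47) = 2(1 − Φ(0.3595)) ≈ 0.7192.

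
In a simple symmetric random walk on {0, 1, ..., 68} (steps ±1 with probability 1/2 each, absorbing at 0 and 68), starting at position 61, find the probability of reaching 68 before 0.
P(hit 68 before 0) = 61/68

Let u_k = P(hit 68 before 0 | start at k). Then u_0 = 0, u_68 = 1, and u_k = u_{k-1}/2 + u_{k+1}/2 for 1 ≤ k ≤ 67. This harmonic recurrence is solved by u_k = k/68, giving u_61 = 61/68.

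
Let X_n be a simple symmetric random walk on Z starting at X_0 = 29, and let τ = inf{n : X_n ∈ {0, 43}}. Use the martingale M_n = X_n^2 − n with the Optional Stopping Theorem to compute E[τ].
E[τ] = 406

M_n = X_n^2 − n is a martingale (since E[X_{n+1}^2 | F_n] = X_n^2 + 1). By OST (τ has finite mean in a bounded region), E[M_τ] = E[M_0] = X_0^2 − 0 = 29^2 = 841. Also E[M_τ] = E[X_τ^2] − E[τ]. The walk exits at 0 or 43, with P(hit 43 first) = 29/43, so E[X_τ^2] = 43^2 · 29/43 + 0 = 1247. Thus E[τ] = E[X_τ^2] − E[M_τ] = 1247 − 841 = 406 = 29(43 − 29) = 406.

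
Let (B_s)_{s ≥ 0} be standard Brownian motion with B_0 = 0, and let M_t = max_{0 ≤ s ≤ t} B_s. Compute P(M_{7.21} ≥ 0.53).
P(M_{7.21} ≥ 0.53) = 2·P(B_{7.21} ≥ 0.53) = 2(1 − Φ(0.53/√7.21)) ≈ 0.8435

By the reflection principle for Brownian motion, P(M_t ≥ a) = 2 · P(B_t ≥ a) for a ≥ 0. Since B_t ~ N(0, t), P(B_t ≥ 0.53) = 1 − Φ(0.53/√t) = 1 − Φ(0.53/√7.21) = 1 − Φ(0.1974). So
  P(M_{7.21} ≥ 0.53) = 2(1 − Φ(0.1974)) ≈ 0.8435.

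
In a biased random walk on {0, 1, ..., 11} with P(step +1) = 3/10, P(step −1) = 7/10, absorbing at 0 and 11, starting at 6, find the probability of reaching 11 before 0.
P(hit 11 before 0) = (1 − (7/3)^6) / (1 − (7/3)^11) = 7102890/494287399

Let u_k denote P(reach 11 before 0 | start at k). Boundary: u_0 = 0, u_11 = 1. Recurrence: u_k = 3/10·u_{k+1} + 7/10·u_{k-1} for 1 ≤ k ≤ 10. Try u_k = A + B·r^k with r = q/p = (7/10)/(3/10) = 7/3. Substitution satisfies the recurrence; boundary conditions give:
  u_k = (1 − r^k) / (1 − r^N) = (1 − (7/3)^6) / (1 − (7/3)^11) = 7102890/494287399.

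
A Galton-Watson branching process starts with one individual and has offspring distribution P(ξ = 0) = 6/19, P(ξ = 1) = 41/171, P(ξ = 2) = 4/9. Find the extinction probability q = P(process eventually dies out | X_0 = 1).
q = 27/38

The pgf is f(s) = 6/19 + 41/171·s + 4/9·s². The extinction probability q is the smallest fixed point of f in [0, 1]. Setting s = f(s):
  4/9·s² + (41/171 − 1)·s + 6/19 = 0
  4/9·s² − (6/19 + 4/9)·s + 6/19 = 0
which factors as (s − 1)·(4/9·s − 6/19) = 0, giving roots s = 1 and s = (6/19)/(4/9) = 27/38.
Mean offspring μ = 41/171 + 2·4/9 = 193/171 > 1 (supercritical), so q < 1. The extinction probability is the smaller root: q = (6/19)/(4/9) = 27/38.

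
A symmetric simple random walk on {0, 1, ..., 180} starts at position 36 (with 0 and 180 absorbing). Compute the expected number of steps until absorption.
E[τ | X_0 = 36] = 5184

Let v_k = E[τ | X_0 = k]. Boundary: v_0 = v_180 = 0. Recurrence: v_k = 1 + (v_{k-1} + v_{k+1})/2 for 1 ≤ k ≤ 179. The particular solution to v_k − (v_{k-1} + v_{k+1})/2 = 1 is v_k = −k^2. Adding homogeneous solution A + B k and matching boundaries gives v_k = k (180 − k). Substituting k = 36: v_36 = 36 · 144 = 5184.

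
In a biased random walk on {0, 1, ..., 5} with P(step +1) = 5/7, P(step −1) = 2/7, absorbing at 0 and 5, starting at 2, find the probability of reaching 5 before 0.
P(hit 5 before 0) = (1 − (2/5)^2) / (1 − (2/5)^5) = 875/1031

Let u_k denote P(reach 5 before 0 | start at k). Boundary: u_0 = 0, u_5 = 1. Recurrence: u_k = 5/7·u_{k+1} + 2/7·u_{k-1} for 1 ≤ k ≤ 4. Try u_k = A + B·r^k with r = q/p = (2/7)/(5/7) = 2/5. Substitution satisfies the recurrence; boundary conditions give:
  u_k = (1 − r^k) / (1 − r^N) = (1 − (2/5)^2) / (1 − (2/5)^5) = 875/1031.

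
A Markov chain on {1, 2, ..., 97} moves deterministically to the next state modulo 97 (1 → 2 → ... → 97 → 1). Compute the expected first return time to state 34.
E[T_34 | X_0 = 34] = 97

The chain cycles deterministically, so starting at state 34 it returns in exactly 97 steps. Equivalently, the stationary distribution is uniform π_j = 1/97 for every state j, so by Kac's formula E[T_34] = 1/π_34 = 97.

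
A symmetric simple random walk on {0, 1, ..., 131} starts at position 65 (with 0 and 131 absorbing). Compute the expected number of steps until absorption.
E[τ | X_0 = 65] = 4290

Let v_k = E[τ | X_0 = k]. Boundary: v_0 = v_131 = 0. Recurrence: v_k = 1 + (v_{k-1} + v_{k+1})/2 for 1 ≤ k ≤ 130. The particular solution to v_k − (v_{k-1} + v_{k+1})/2 = 1 is v_k = −k^2. Adding homogeneous solution A + B k and matching boundaries gives v_k = k (131 − k). Substituting k = 65: v_65 = 65 · 66 = 4290.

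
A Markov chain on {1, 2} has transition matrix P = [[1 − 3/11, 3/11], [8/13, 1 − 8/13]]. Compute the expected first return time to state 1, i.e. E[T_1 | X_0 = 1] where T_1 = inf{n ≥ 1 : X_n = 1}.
E[T_1 | X_0 = 1] = 1/π_1 = 127/88

For an irreducible recurrent Markov chain with stationary distribution π, E[T_i | X_0 = i] = 1/π_i (Kac's formula). Here π_1 = (8/13)/(3/11 + 8/13) = (8/13)/(127/143) = 88/127, so E[T_1 | X_0 = 1] = 1/π_1 = (3/11 + 8/13)/(8/13) = (127/143)/(8/13) = 127/88.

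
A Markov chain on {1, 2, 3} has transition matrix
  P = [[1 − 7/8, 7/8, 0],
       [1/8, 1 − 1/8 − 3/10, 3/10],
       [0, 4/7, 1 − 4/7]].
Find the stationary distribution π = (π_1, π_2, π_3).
π = (40/467, 280/467, 147/467)

This is a birth-death chain on three states, which satisfies detailed balance: π_1 · P_{12} = π_2 · P_{21} and π_2 · P_{23} = π_3 · P_{32}.
From π_1 · 7/8 = π_2 · 1/8: π_2/π_1 = (7/8)/(1/8) = 7.
From π_2 · 3/10 = π_3 · 4/7: π_3/π_2 = (3/10)/(4/7) = 21/40.
Take π_1 proportional to 1; then unnormalized π = (1, 7, 147/40). Normalize by dividing by the sum 467/40:
  π = (40/467, 280/467, 147/467).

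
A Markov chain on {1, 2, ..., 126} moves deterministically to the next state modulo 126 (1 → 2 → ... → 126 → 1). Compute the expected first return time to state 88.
E[T_88 | X_0 = 88] = 126

The chain cycles deterministically, so starting at state 88 it returns in exactly 126 steps. Equivalently, the stationary distribution is uniform π_j = 1/126 for every state j, so by Kac's formula E[T_88] = 1/π_88 = 126.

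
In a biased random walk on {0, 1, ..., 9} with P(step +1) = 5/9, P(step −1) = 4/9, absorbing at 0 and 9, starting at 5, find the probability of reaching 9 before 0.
P(hit 9 before 0) = (1 − (4/5)^5) / (1 − (4/5)^9) = 1313125/1690981

Let u_k denote P(reach 9 before 0 | start at k). Boundary: u_0 = 0, u_9 = 1. Recurrence: u_k = 5/9·u_{k+1} + 4/9·u_{k-1} for 1 ≤ k ≤ 8. Try u_k = A + B·r^k with r = q/p = (4/9)/(5/9) = 4/5. Substitution satisfies the recurrence; boundary conditions give:
  u_k = (1 − r^k) / (1 − r^N) = (1 − (4/5)^5) / (1 − (4/5)^9) = 1313125/1690981.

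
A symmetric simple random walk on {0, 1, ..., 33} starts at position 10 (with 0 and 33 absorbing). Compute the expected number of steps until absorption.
E[τ | X_0 = 10] = 230

Let v_k = E[τ | X_0 = k]. Boundary: v_0 = v_33 = 0. Recurrence: v_k = 1 + (v_{k-1} + v_{k+1})/2 for 1 ≤ k ≤ 32. The particular solution to v_k − (v_{k-1} + v_{k+1})/2 = 1 is v_k = −k^2. Adding homogeneous solution A + B k and matching boundaries gives v_k = k (33 − k). Substituting k = 10: v_10 = 10 · 23 = 230.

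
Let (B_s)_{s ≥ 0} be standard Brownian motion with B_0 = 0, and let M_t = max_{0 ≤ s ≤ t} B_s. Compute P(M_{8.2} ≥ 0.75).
P(M_{8.2} ≥ 0.75) = 2·P(B_{8.2} ≥ 0.75) = 2(1 − Φ(0.75/√8.2)) ≈ 0.7934

By the reflection principle for Brownian motion, P(M_t ≥ a) = 2 · P(B_t ≥ a) for a ≥ 0. Since B_t ~ N(0, t), P(B_t ≥ 0.75) = 1 − Φ(0.75/√t) = 1 − Φ(0.75/√8.2) = 1 − Φ(0.2619). So
  P(M_{8.2} ≥ 0.75) = 2(1 − Φ(0.2619)) ≈ 0.7934.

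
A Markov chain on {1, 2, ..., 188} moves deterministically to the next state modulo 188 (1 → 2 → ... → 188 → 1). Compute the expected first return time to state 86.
E[T_86 | X_0 = 86] = 188

The chain cycles deterministically, so starting at state 86 it returns in exactly 188 steps. Equivalently, the stationary distribution is uniform π_j = 1/188 for every state j, so by Kac's formula E[T_86] = 1/π_86 = 188.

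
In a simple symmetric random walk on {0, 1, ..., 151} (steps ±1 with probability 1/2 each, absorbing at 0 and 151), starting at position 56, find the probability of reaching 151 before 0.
P(hit 151 before 0) = 56/151

Let u_k = P(hit 151 before 0 | start at k). Then u_0 = 0, u_151 = 1, and u_k = u_{k-1}/2 + u_{k+1}/2 for 1 ≤ k ≤ 150. This harmonic recurrence is solved by u_k = k/151, giving u_56 = 56/151.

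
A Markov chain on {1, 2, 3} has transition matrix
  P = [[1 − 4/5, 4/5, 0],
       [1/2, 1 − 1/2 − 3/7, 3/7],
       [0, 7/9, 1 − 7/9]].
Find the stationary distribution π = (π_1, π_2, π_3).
π = (245/853, 392/853, 216/853)

This is a birth-death chain on three states, which satisfies detailed balance: π_1 · P_{12} = π_2 · P_{21} and π_2 · P_{23} = π_3 · P_{32}.
From π_1 · 4/5 = π_2 · 1/2: π_2/π_1 = (4/5)/(1/2) = 8/5.
From π_2 · 3/7 = π_3 · 7/9: π_3/π_2 = (3/7)/(7/9) = 27/49.
Take π_1 proportional to 1; then unnormalized π = (1, 8/5, 216/245). Normalize by dividing by the sum 853/245:
  π = (245/853, 392/853, 216/853).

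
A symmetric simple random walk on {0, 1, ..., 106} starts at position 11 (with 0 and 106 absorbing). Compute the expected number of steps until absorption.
E[τ | X_0 = 11] = 1045

Let v_k = E[τ | X_0 = k]. Boundary: v_0 = v_106 = 0. Recurrence: v_k = 1 + (v_{k-1} + v_{k+1})/2 for 1 ≤ k ≤ 105. The particular solution to v_k − (v_{k-1} + v_{k+1})/2 = 1 is v_k = −k^2. Adding homogeneous solution A + B k and matching boundaries gives v_k = k (106 − k). Substituting k = 11: v_11 = 11 · 95 = 1045.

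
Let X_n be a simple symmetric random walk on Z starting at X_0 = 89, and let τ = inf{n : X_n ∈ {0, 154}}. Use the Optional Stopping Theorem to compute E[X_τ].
E[X_τ] = 89

X_n is a martingale and τ is a bounded-mean stopping time (indeed τ is finite a.s. with bounded expectation since the walk is in a bounded region). By the OST, E[X_τ] = E[X_0] = 89. Equivalently: E[X_τ] = 154 · P(hit 154 first) + 0 · P(hit 0 first) = 154 · (89/154) = 89.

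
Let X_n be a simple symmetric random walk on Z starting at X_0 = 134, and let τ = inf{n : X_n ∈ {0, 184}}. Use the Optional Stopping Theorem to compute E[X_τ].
E[X_τ] = 134

X_n is a martingale and τ is a bounded-mean stopping time (indeed τ is finite a.s. with bounded expectation since the walk is in a bounded region). By the OST, E[X_τ] = E[X_0] = 134. Equivalently: E[X_τ] = 184 · P(hit 184 first) + 0 · P(hit 0 first) = 184 · (134/184) = 134.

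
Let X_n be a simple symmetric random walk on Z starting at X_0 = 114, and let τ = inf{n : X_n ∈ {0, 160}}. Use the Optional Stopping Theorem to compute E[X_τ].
E[X_τ] = 114

X_n is a martingale and τ is a bounded-mean stopping time (indeed τ is finite a.s. with bounded expectation since the walk is in a bounded region). By the OST, E[X_τ] = E[X_0] = 114. Equivalently: E[X_τ] = 160 · P(hit 160 first) + 0 · P(hit 0 first) = 160 · (114/160) = 114.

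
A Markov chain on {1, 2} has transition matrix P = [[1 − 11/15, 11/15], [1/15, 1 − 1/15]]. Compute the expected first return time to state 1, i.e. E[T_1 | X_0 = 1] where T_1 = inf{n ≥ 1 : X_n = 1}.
E[T_1 | X_0 = 1] = 1/π_1 = 12

For an irreducible recurrent Markov chain with stationary distribution π, E[T_i | X_0 = i] = 1/π_i (Kac's formula). Here π_1 = (1/15)/(11/15 + 1/15) = (1/15)/(4/5) = 1/12, so E[T_1 | X_0 = 1] = 1/π_1 = (11/15 + 1/15)/(1/15) = (4/5)/(1/15) = 12.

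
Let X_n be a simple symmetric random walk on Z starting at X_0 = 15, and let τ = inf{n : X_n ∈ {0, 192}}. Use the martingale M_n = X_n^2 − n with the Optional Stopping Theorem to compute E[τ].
E[τ] = 2655

M_n = X_n^2 − n is a martingale (since E[X_{n+1}^2 | F_n] = X_n^2 + 1). By OST (τ has finite mean in a bounded region), E[M_τ] = E[M_0] = X_0^2 − 0 = 15^2 = 225. Also E[M_τ] = E[X_τ^2] − E[τ]. The walk exits at 0 or 192, with P(hit 192 first) = 15/192, so E[X_τ^2] = 192^2 · 15/192 + 0 = 2880. Thus E[τ] = E[X_τ^2] − E[M_τ] = 2880 − 225 = 2655 = 15(192 − 15) = 2655.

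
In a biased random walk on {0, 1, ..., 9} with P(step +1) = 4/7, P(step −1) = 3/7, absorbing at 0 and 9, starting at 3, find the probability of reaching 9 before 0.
P(hit 9 before 0) = (1 − (3/4)^3) / (1 − (3/4)^9) = 4096/6553

Let u_k denote P(reach 9 before 0 | start at k). Boundary: u_0 = 0, u_9 = 1. Recurrence: u_k = 4/7·u_{k+1} + 3/7·u_{k-1} for 1 ≤ k ≤ 8. Try u_k = A + B·r^k with r = q/p = (3/7)/(4/7) = 3/4. Substitution satisfies the recurrence; boundary conditions give:
  u_k = (1 − r^k) / (1 − r^N) = (1 − (3/4)^3) / (1 − (3/4)^9) = 4096/6553.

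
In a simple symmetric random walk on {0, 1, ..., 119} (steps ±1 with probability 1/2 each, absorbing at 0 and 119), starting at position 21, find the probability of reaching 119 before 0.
P(hit 119 before 0) = 21/119 = 3/17

Let u_k = P(hit 119 before 0 | start at k). Then u_0 = 0, u_119 = 1, and u_k = u_{k-1}/2 + u_{k+1}/2 for 1 ≤ k ≤ 118. This harmonic recurrence is solved by u_k = k/119, giving u_21 = 21/119 = 3/17.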